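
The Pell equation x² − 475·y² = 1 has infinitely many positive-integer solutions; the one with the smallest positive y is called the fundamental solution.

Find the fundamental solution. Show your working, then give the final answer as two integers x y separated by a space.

[21; 1,3,1,6,2,6,1,3,1,42] for √475; ℓ=10 ⇒ convergent index 9
i=0: a=21 ⇒ p=21, q=1
…
i=6: a=6 ⇒ p=10287, q=472
…
i=8: a=3 ⇒ p=45921, q=2107
i=9: a=1 ⇒ p=57799, q=2652
fundamental: x₁=57799, y₁=2652  (since 3340724401 − 475·7033104 = 1)

57799 2652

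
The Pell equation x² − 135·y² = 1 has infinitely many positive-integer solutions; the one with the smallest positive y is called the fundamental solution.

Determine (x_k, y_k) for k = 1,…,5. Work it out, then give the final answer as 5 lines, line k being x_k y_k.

244 21
119071 10248
58106404 5001003
28355806081 2440479216
13837575261124 1190948856405

[11; 1,1,1,1,1,1,1,22] for √135; ℓ=8 ⇒ convergent index 7
a_0=11:  p_0=11·1+0=11,  q_0=11·0+1=1
a_1=1:  p_1=1·11+1=12,  q_1=1·1+0=1
…
a_3=1:  p_3=1·23+12=35,  q_3=1·2+1=3
a_4=1:  p_4=1·35+23=58,  q_4=1·3+2=5
a_5=1:  p_5=1·58+35=93,  q_5=1·5+3=8
a_6=1:  p_6=1·93+58=151,  q_6=1·8+5=13
a_7=1:  p_7=1·151+93=244,  q_7=1·13+8=21
→ (244, 21).  Check: 244²=59536, 135·21²=59535, difference 1.
n=2: (244,21)∘(244,21) = (244·244+135·21·21, 244·21+21·244) = (119071,10248)
n=3: (119071,10248)∘(244,21) = (244·119071+135·21·10248, 244·10248+21·119071) = (58106404,5001003)
n=4: (58106404,5001003)∘(244,21) = (244·58106404+135·21·5001003, 244·5001003+21·58106404) = (28355806081,2440479216)
n=5: (28355806081,2440479216)∘(244,21) = (244·28355806081+135·21·2440479216, 244·2440479216+21·28355806081) = (13837575261124,1190948856405)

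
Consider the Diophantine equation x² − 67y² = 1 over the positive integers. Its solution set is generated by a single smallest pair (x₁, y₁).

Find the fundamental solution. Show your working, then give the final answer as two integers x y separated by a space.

48842 5967

√67 = [8; 5,2,1,1,7,1,1,2,5,16, …], period ℓ=10 (even) → k=9
a_0=8:  p_0=8·1+0=8,  q_0=8·0+1=1
a_1=5:  p_1=5·8+1=41,  q_1=5·1+0=5
…
a_3=1:  p_3=1·90+41=131,  q_3=1·11+5=16
a_4=1:  p_4=1·131+90=221,  q_4=1·16+11=27
a_5=7:  p_5=7·221+131=1678,  q_5=7·27+16=205
…
a_8=2:  p_8=2·3577+1899=9053,  q_8=2·437+232=1106
a_9=5:  p_9=5·9053+3577=48842,  q_9=5·1106+437=5967
→ (48842, 5967).  Check: 48842²=2385540964, 67·5967²=2385540963, difference 1.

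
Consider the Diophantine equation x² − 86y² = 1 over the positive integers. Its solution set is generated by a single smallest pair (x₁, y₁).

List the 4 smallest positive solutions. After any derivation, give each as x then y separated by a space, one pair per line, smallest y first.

d=86: √d = [9; 3,1,1,1,8,1,1,1,3,18] (ℓ=10, even), read p_9/q_9
i=0: a=9 ⇒ p=9, q=1
i=1: a=3 ⇒ p=28, q=3
i=2: a=1 ⇒ p=37, q=4
i=3: a=1 ⇒ p=65, q=7
…
i=6: a=1 ⇒ p=983, q=106
…
i=8: a=1 ⇒ p=2847, q=307
i=9: a=3 ⇒ p=10405, q=1122
→ (10405, 1122).  Check: 10405²=108264025, 86·1122²=108264024, difference 1.
(x_2, y_2) = (10405·10405 + 86·1122·1122, 10405·1122 + 1122·10405) = (216528049, 23348820)
(x_3, y_3) = (10405·216528049 + 86·1122·23348820, 10405·23348820 + 1122·216528049) = (4505948689285, 485888943078)
(x_4, y_4) = (10405·4505948689285 + 86·1122·485888943078, 10405·485888943078 + 1122·4505948689285) = (93768792007492801, 10111348882104360)

10405 1122
216528049 23348820
4505948689285 485888943078
93768792007492801 10111348882104360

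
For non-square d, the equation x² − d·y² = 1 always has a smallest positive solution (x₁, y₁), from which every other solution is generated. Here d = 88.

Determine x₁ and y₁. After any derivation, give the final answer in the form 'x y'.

√88 → a₀=9, period (2,1,1,1,2,18); ℓ=6 even so k=5
k=0  a_k=9  p_k/q_k = 9/1
k=1  a_k=2  p_k/q_k = 19/2
k=2  a_k=1  p_k/q_k = 28/3
…
k=4  a_k=1  p_k/q_k = 75/8
k=5  a_k=2  p_k/q_k = 197/21
→ (197, 21).  Check: 197²=38809, 88·21²=38808, difference 1.

197 21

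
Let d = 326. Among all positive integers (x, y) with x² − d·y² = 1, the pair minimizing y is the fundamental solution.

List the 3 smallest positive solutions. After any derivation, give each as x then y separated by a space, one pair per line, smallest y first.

[18; 18,36] for √326; ℓ=2 ⇒ convergent index 1
i=0: a=18 ⇒ p=18, q=1
i=1: a=18 ⇒ p=325, q=18
→ (325, 18).  Check: 325²=105625, 326·18²=105624, difference 1.
(325+18√326)^2 = 211249 + 11700√326
(325+18√326)^3 = 137311525 + 7604982√326

325 18
211249 11700
137311525 7604982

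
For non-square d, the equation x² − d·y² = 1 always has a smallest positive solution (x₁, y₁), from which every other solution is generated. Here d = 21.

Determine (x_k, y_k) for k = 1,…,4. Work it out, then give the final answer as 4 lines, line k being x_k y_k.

55 12
6049 1320
665335 145188
73180801 15969360

d=21: √d = [4; 1,1,2,1,1,8] (ℓ=6, even), read p_5/q_5
a_0=4:  p_0=4·1+0=4,  q_0=4·0+1=1
a_1=1:  p_1=1·4+1=5,  q_1=1·1+0=1
…
a_3=2:  p_3=2·9+5=23,  q_3=2·2+1=5
a_4=1:  p_4=1·23+9=32,  q_4=1·5+2=7
a_5=1:  p_5=1·32+23=55,  q_5=1·7+5=12
(x₁, y₁) = (55, 12);  55² − 21·12² = 1 ✓
(x_2, y_2) = (55·55 + 21·12·12, 55·12 + 12·55) = (6049, 1320)
(x_3, y_3) = (55·6049 + 21·12·1320, 55·1320 + 12·6049) = (665335, 145188)
(x_4, y_4) = (55·665335 + 21·12·145188, 55·145188 + 12·665335) = (73180801, 15969360)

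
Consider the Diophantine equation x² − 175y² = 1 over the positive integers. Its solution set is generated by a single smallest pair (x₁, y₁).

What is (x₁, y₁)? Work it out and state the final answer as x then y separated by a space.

d=175: √d = [13; 4,2,1,2,4,26] (ℓ=6, even), read p_5/q_5
step 0: (13, 1)  from 13·(1,0) + (0,1)
…
step 4: (463, 35)  from 2·(172,13) + (119,9)
step 5: (2024, 153)  from 4·(463,35) + (172,13)
fundamental: x₁=2024, y₁=153  (since 4096576 − 175·23409 = 1)

2024 153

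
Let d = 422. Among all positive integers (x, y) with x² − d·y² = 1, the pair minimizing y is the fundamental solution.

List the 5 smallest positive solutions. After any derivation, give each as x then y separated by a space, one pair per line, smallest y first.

7022501 341850
98631040590001 4801283933700
1385273162348638202501 67434042451384025550
19456164335732849620362360001 947111261097768740333867400
273261867007695159110526238300562501 13302179556340616719484196916709250

[20; 1,1,5,2,1,…,1,1,40] for √422; ℓ=14 ⇒ convergent index 13
i=0: a=20 ⇒ p=20, q=1
…
i=7: a=20 ⇒ p=53719, q=2615
i=8: a=3 ⇒ p=163807, q=7974
…
i=11: a=5 ⇒ p=3211821, q=156349
i=12: a=1 ⇒ p=3810680, q=185501
i=13: a=1 ⇒ p=7022501, q=341850
(x₁, y₁) = (7022501, 341850);  7022501² − 422·341850² = 1 ✓
(7022501+341850√422)^2 = 98631040590001 + 4801283933700√422
(7022501+341850√422)^3 = 1385273162348638202501 + 67434042451384025550√422
(7022501+341850√422)^4 = 19456164335732849620362360001 + 947111261097768740333867400√422
(7022501+341850√422)^5 = 273261867007695159110526238300562501 + 13302179556340616719484196916709250√422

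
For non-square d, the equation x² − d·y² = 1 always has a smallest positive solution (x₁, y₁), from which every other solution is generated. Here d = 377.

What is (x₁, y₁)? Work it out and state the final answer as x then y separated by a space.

233 12

[19; 2,2,2,38] for √377; ℓ=4 ⇒ convergent index 3
k=0  a_k=19  p_k/q_k = 19/1
…
k=2  a_k=2  p_k/q_k = 97/5
k=3  a_k=2  p_k/q_k = 233/12
→ (233, 12).  Check: 233²=54289, 377·12²=54288, difference 1.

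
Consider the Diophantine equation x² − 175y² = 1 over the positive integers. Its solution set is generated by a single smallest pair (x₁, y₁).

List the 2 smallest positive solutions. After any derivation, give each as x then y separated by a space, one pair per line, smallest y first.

2024 153
8193151 619344

√175 = [13; 4,2,1,2,4,26, …], period ℓ=6 (even) → k=5
step 0: (13, 1)  from 13·(1,0) + (0,1)
step 1: (53, 4)  from 4·(13,1) + (1,0)
step 2: (119, 9)  from 2·(53,4) + (13,1)
…
step 4: (463, 35)  from 2·(172,13) + (119,9)
step 5: (2024, 153)  from 4·(463,35) + (172,13)
→ (2024, 153).  Check: 2024²=4096576, 175·153²=4096575, difference 1.
(x_2, y_2) = (2024·2024 + 175·153·153, 2024·153 + 153·2024) = (8193151, 619344)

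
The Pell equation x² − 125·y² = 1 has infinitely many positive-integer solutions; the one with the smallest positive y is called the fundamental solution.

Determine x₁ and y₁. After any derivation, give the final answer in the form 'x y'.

[11; 5,1,1,5,22] for √125; ℓ=5 ⇒ convergent index 9
k=0  a_k=11  p_k/q_k = 11/1
…
k=2  a_k=1  p_k/q_k = 67/6
…
k=4  a_k=5  p_k/q_k = 682/61
…
k=6  a_k=5  p_k/q_k = 76317/6826
k=7  a_k=1  p_k/q_k = 91444/8179
k=8  a_k=1  p_k/q_k = 167761/15005
k=9  a_k=5  p_k/q_k = 930249/83204
fundamental: x₁=930249, y₁=83204  (since 865363202001 − 125·6922905616 = 1)

930249 83204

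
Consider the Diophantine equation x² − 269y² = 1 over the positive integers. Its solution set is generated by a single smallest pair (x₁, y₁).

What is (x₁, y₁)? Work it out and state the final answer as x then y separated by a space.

d=269: √d = [16; 2,2,32] (ℓ=3, odd), read p_5/q_5
a_0=16:  p_0=16·1+0=16,  q_0=16·0+1=1
…
a_4=2:  p_4=2·2657+82=5396,  q_4=2·162+5=329
a_5=2:  p_5=2·5396+2657=13449,  q_5=2·329+162=820
(x₁, y₁) = (13449, 820);  13449² − 269·820² = 1 ✓

13449 820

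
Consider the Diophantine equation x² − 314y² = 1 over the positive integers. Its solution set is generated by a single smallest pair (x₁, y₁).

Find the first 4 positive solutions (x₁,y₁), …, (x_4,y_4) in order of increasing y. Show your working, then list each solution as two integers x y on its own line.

√314 = [17; 1,2,1,1,2,1,34, …], period ℓ=7 (odd) → k=13
k=0  a_k=17  p_k/q_k = 17/1
k=1  a_k=1  p_k/q_k = 18/1
k=2  a_k=2  p_k/q_k = 53/3
k=3  a_k=1  p_k/q_k = 71/4
…
k=5  a_k=2  p_k/q_k = 319/18
k=6  a_k=1  p_k/q_k = 443/25
k=7  a_k=34  p_k/q_k = 15381/868
…
k=9  a_k=2  p_k/q_k = 47029/2654
k=10  a_k=1  p_k/q_k = 62853/3547
k=11  a_k=1  p_k/q_k = 109882/6201
k=12  a_k=2  p_k/q_k = 282617/15949
k=13  a_k=1  p_k/q_k = 392499/22150
→ (392499, 22150).  Check: 392499²=154055465001, 314·22150²=154055465000, difference 1.
(392499+22150√314)^2 = 308110930001 + 17387705700√314
(392499+22150√314)^3 = 241866463828532499 + 13649314199066450√314
(392499+22150√314)^4 = 189864690372162243720001 + 10714684347621377411400√314

392499 22150
308110930001 17387705700
241866463828532499 13649314199066450
189864690372162243720001 10714684347621377411400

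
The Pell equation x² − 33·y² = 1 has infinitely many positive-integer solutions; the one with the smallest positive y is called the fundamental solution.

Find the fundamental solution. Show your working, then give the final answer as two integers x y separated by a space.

23 4

√33 = [5; 1,2,1,10, …], period ℓ=4 (even) → k=3
step 0: (5, 1)  from 5·(1,0) + (0,1)
…
step 2: (17, 3)  from 2·(6,1) + (5,1)
step 3: (23, 4)  from 1·(17,3) + (6,1)
fundamental: x₁=23, y₁=4  (since 529 − 33·16 = 1)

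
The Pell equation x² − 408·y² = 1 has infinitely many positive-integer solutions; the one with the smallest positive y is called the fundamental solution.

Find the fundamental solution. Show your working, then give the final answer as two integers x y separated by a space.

101 5

√408 → a₀=20, period (5,40); ℓ=2 even so k=1
k=0  a_k=20  p_k/q_k = 20/1
k=1  a_k=5  p_k/q_k = 101/5
fundamental: x₁=101, y₁=5  (since 10201 − 408·25 = 1)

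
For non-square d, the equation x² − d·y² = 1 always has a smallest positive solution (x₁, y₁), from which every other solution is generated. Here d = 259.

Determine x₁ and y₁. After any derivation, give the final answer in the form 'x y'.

847225 52644

√259 → a₀=16, period (10,1,2,3,4,3,2,1,10,32); ℓ=10 even so k=9
i=0: a=16 ⇒ p=16, q=1
…
i=2: a=1 ⇒ p=177, q=11
i=3: a=2 ⇒ p=515, q=32
i=4: a=3 ⇒ p=1722, q=107
…
i=6: a=3 ⇒ p=23931, q=1487
…
i=8: a=1 ⇒ p=79196, q=4921
i=9: a=10 ⇒ p=847225, q=52644
→ (847225, 52644).  Check: 847225²=717790200625, 259·52644²=717790200624, difference 1.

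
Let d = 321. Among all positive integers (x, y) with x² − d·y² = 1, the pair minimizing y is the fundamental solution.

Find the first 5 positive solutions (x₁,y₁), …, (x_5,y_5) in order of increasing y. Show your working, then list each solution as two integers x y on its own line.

215 12
92449 5160
39752855 2218788
17093635201 954073680
7350223383575 410249463612

√321 → a₀=17, period (1,10,1,34); ℓ=4 even so k=3
step 0: (17, 1)  from 17·(1,0) + (0,1)
…
step 2: (197, 11)  from 10·(18,1) + (17,1)
step 3: (215, 12)  from 1·(197,11) + (18,1)
→ (215, 12).  Check: 215²=46225, 321·12²=46224, difference 1.
k=2:  x_2 = 215·215+321·12·12 = 92449,  y_2 = 215·12+12·215 = 5160
k=3:  x_3 = 215·92449+321·12·5160 = 39752855,  y_3 = 215·5160+12·92449 = 2218788
k=4:  x_4 = 215·39752855+321·12·2218788 = 17093635201,  y_4 = 215·2218788+12·39752855 = 954073680
k=5:  x_5 = 215·17093635201+321·12·954073680 = 7350223383575,  y_5 = 215·954073680+12·17093635201 = 410249463612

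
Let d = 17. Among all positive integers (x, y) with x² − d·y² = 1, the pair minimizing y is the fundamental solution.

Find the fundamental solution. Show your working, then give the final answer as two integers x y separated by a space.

33 8

[4; 8] for √17; ℓ=1 ⇒ convergent index 1
i=0: a=4 ⇒ p=4, q=1
i=1: a=8 ⇒ p=33, q=8
(x₁, y₁) = (33, 8);  33² − 17·8² = 1 ✓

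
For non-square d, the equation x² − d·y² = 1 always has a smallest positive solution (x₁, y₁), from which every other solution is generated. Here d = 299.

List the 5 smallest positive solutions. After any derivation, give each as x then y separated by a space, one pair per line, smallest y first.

√299 = [17; 3,2,3,34, …], period ℓ=4 (even) → k=3
k=0  a_k=17  p_k/q_k = 17/1
…
k=2  a_k=2  p_k/q_k = 121/7
k=3  a_k=3  p_k/q_k = 415/24
fundamental: x₁=415, y₁=24  (since 172225 − 299·576 = 1)
(415+24√299)^2 = 344449 + 19920√299
(415+24√299)^3 = 285892255 + 16533576√299
(415+24√299)^4 = 237290227201 + 13722848160√299
(415+24√299)^5 = 196950602684575 + 11389947439224√299

415 24
344449 19920
285892255 16533576
237290227201 13722848160
196950602684575 11389947439224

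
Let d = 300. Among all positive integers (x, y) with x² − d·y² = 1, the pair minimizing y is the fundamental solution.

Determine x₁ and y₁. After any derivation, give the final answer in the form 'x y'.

d=300: √d = [17; 3,8,3,34] (ℓ=4, even), read p_3/q_3
a_0=17:  p_0=17·1+0=17,  q_0=17·0+1=1
a_1=3:  p_1=3·17+1=52,  q_1=3·1+0=3
a_2=8:  p_2=8·52+17=433,  q_2=8·3+1=25
a_3=3:  p_3=3·433+52=1351,  q_3=3·25+3=78
→ (1351, 78).  Check: 1351²=1825201, 300·78²=1825200, difference 1.

1351 78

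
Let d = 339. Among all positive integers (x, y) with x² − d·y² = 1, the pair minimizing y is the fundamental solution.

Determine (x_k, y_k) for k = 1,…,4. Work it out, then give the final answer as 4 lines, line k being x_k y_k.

[18; 2,2,2,1,17,1,2,2,2,36] for √339; ℓ=10 ⇒ convergent index 9
a_0=18:  p_0=18·1+0=18,  q_0=18·0+1=1
…
a_8=2:  p_8=2·17252+5855=40359,  q_8=2·937+318=2192
a_9=2:  p_9=2·40359+17252=97970,  q_9=2·2192+937=5321
→ (97970, 5321).  Check: 97970²=9598120900, 339·5321²=9598120899, difference 1.
k=2:  x_2 = 97970·97970+339·5321·5321 = 19196241799,  y_2 = 97970·5321+5321·97970 = 1042596740
k=3:  x_3 = 97970·19196241799+339·5321·1042596740 = 3761311617998090,  y_3 = 97970·1042596740+5321·19196241799 = 204286405230279
k=4:  x_4 = 97970·3761311617998090+339·5321·204286405230279 = 736991398411349512801,  y_4 = 97970·204286405230279+5321·3761311617998090 = 40027878239778270520

97970 5321
19196241799 1042596740
3761311617998090 204286405230279
736991398411349512801 40027878239778270520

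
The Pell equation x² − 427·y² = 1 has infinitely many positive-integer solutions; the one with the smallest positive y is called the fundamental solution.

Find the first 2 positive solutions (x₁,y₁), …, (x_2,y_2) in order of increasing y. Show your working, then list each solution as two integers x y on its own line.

62 3
7687 372

[20; 1,1,1,40] for √427; ℓ=4 ⇒ convergent index 3
step 0: (20, 1)  from 20·(1,0) + (0,1)
…
step 2: (41, 2)  from 1·(21,1) + (20,1)
step 3: (62, 3)  from 1·(41,2) + (21,1)
(x₁, y₁) = (62, 3);  62² − 427·3² = 1 ✓
(x_2, y_2) = (62·62 + 427·3·3, 62·3 + 3·62) = (7687, 372)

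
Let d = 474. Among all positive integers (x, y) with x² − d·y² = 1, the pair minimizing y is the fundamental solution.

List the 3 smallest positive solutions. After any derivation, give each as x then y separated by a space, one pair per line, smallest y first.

193549 8890
74922430801 3441301220
29002323118011949 1332120819650670

√474 = [21; 1,3,2,1,1,…,3,1,42, …], period ℓ=14 (even) → k=13
a_0=21:  p_0=21·1+0=21,  q_0=21·0+1=1
a_1=1:  p_1=1·21+1=22,  q_1=1·1+0=1
a_2=3:  p_2=3·22+21=87,  q_2=3·1+1=4
a_3=2:  p_3=2·87+22=196,  q_3=2·4+1=9
…
a_6=1:  p_6=1·479+283=762,  q_6=1·22+13=35
…
a_8=1:  p_8=1·5051+762=5813,  q_8=1·232+35=267
a_9=1:  p_9=1·5813+5051=10864,  q_9=1·267+232=499
…
a_12=3:  p_12=3·44218+16677=149331,  q_12=3·2031+766=6859
a_13=1:  p_13=1·149331+44218=193549,  q_13=1·6859+2031=8890
fundamental: x₁=193549, y₁=8890  (since 37461215401 − 474·79032100 = 1)
(x_2, y_2) = (193549·193549 + 474·8890·8890, 193549·8890 + 8890·193549) = (74922430801, 3441301220)
(x_3, y_3) = (193549·74922430801 + 474·8890·3441301220, 193549·3441301220 + 8890·74922430801) = (29002323118011949, 1332120819650670)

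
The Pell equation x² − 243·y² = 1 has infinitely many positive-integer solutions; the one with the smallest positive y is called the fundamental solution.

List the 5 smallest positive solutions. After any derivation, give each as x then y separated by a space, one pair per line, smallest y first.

√243 = [15; 1,1,2,3,15,3,2,1,1,30, …], period ℓ=10 (even) → k=9
a_0=15:  p_0=15·1+0=15,  q_0=15·0+1=1
…
a_5=15:  p_5=15·265+78=4053,  q_5=15·17+5=260
…
a_7=2:  p_7=2·12424+4053=28901,  q_7=2·797+260=1854
a_8=1:  p_8=1·28901+12424=41325,  q_8=1·1854+797=2651
a_9=1:  p_9=1·41325+28901=70226,  q_9=1·2651+1854=4505
(x₁, y₁) = (70226, 4505);  70226² − 243·4505² = 1 ✓
(70226+4505√243)^2 = 9863382151 + 632736260√243
(70226+4505√243)^3 = 1385331749802026 + 88869073185015√243
(70226+4505√243)^4 = 194572614913330773601 + 12481839066348990520√243
(70226+4505√243)^5 = 27328112908421802064005626 + 1753099260457979343330025√243

70226 4505
9863382151 632736260
1385331749802026 88869073185015
194572614913330773601 12481839066348990520
27328112908421802064005626 1753099260457979343330025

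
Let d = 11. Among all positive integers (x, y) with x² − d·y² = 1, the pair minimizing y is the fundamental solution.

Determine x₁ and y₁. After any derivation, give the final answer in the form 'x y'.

10 3

[3; 3,6] for √11; ℓ=2 ⇒ convergent index 1
step 0: (3, 1)  from 3·(1,0) + (0,1)
step 1: (10, 3)  from 3·(3,1) + (1,0)
fundamental: x₁=10, y₁=3  (since 100 − 11·9 = 1)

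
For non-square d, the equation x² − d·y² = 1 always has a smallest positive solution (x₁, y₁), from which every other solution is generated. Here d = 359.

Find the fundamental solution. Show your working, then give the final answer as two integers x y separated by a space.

360 19

[18; 1,17,1,36] for √359; ℓ=4 ⇒ convergent index 3
step 0: (18, 1)  from 18·(1,0) + (0,1)
step 1: (19, 1)  from 1·(18,1) + (1,0)
step 2: (341, 18)  from 17·(19,1) + (18,1)
step 3: (360, 19)  from 1·(341,18) + (19,1)
(x₁, y₁) = (360, 19);  360² − 359·19² = 1 ✓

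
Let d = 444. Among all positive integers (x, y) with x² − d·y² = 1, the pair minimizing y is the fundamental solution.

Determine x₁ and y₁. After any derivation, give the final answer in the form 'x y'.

[21; 14,42] for √444; ℓ=2 ⇒ convergent index 1
a_0=21:  p_0=21·1+0=21,  q_0=21·0+1=1
a_1=14:  p_1=14·21+1=295,  q_1=14·1+0=14
(x₁, y₁) = (295, 14);  295² − 444·14² = 1 ✓

295 14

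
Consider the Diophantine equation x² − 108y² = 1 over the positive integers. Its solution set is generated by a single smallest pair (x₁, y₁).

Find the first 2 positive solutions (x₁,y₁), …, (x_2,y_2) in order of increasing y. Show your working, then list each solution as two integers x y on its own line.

1351 130
3650401 351260

√108 = [10; 2,1,1,4,1,1,2,20, …], period ℓ=8 (even) → k=7
step 0: (10, 1)  from 10·(1,0) + (0,1)
step 1: (21, 2)  from 2·(10,1) + (1,0)
step 2: (31, 3)  from 1·(21,2) + (10,1)
…
step 4: (239, 23)  from 4·(52,5) + (31,3)
step 5: (291, 28)  from 1·(239,23) + (52,5)
step 6: (530, 51)  from 1·(291,28) + (239,23)
step 7: (1351, 130)  from 2·(530,51) + (291,28)
→ (1351, 130).  Check: 1351²=1825201, 108·130²=1825200, difference 1.
k=2:  x_2 = 1351·1351+108·130·130 = 3650401,  y_2 = 1351·130+130·1351 = 351260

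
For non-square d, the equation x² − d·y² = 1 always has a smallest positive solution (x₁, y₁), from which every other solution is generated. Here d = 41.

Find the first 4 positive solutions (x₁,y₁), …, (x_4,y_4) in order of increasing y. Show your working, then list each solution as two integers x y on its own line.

2049 320
8396801 1311360
34410088449 5373952960
141012534067201 22022457918720

√41 → a₀=6, period (2,2,12); ℓ=3 odd so k=5
a_0=6:  p_0=6·1+0=6,  q_0=6·0+1=1
a_1=2:  p_1=2·6+1=13,  q_1=2·1+0=2
a_2=2:  p_2=2·13+6=32,  q_2=2·2+1=5
…
a_4=2:  p_4=2·397+32=826,  q_4=2·62+5=129
a_5=2:  p_5=2·826+397=2049,  q_5=2·129+62=320
fundamental: x₁=2049, y₁=320  (since 4198401 − 41·102400 = 1)
k=2:  x_2 = 2049·2049+41·320·320 = 8396801,  y_2 = 2049·320+320·2049 = 1311360
k=3:  x_3 = 2049·8396801+41·320·1311360 = 34410088449,  y_3 = 2049·1311360+320·8396801 = 5373952960
k=4:  x_4 = 2049·34410088449+41·320·5373952960 = 141012534067201,  y_4 = 2049·5373952960+320·34410088449 = 22022457918720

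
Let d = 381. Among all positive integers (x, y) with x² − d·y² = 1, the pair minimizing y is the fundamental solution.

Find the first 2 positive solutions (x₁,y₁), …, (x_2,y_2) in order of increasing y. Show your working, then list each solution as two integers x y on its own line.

d=381: √d = [19; 1,1,12,1,1,38] (ℓ=6, even), read p_5/q_5
i=0: a=19 ⇒ p=19, q=1
…
i=4: a=1 ⇒ p=527, q=27
i=5: a=1 ⇒ p=1015, q=52
(x₁, y₁) = (1015, 52);  1015² − 381·52² = 1 ✓
n=2: (1015,52)∘(1015,52) = (1015·1015+381·52·52, 1015·52+52·1015) = (2060449,105560)

1015 52
2060449 105560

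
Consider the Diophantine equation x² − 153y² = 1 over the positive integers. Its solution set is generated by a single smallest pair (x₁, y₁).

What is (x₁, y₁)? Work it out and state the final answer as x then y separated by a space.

2177 176

[12; 2,1,2,2,2,1,2,24] for √153; ℓ=8 ⇒ convergent index 7
k=0  a_k=12  p_k/q_k = 12/1
k=1  a_k=2  p_k/q_k = 25/2
k=2  a_k=1  p_k/q_k = 37/3
k=3  a_k=2  p_k/q_k = 99/8
k=4  a_k=2  p_k/q_k = 235/19
k=5  a_k=2  p_k/q_k = 569/46
k=6  a_k=1  p_k/q_k = 804/65
k=7  a_k=2  p_k/q_k = 2177/176
fundamental: x₁=2177, y₁=176  (since 4739329 − 153·30976 = 1)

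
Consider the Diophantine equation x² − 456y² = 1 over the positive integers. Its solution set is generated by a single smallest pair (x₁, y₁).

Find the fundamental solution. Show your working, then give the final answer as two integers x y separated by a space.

√456 → a₀=21, period (2,1,4,1,2,42); ℓ=6 even so k=5
k=0  a_k=21  p_k/q_k = 21/1
k=1  a_k=2  p_k/q_k = 43/2
…
k=3  a_k=4  p_k/q_k = 299/14
k=4  a_k=1  p_k/q_k = 363/17
k=5  a_k=2  p_k/q_k = 1025/48
(x₁, y₁) = (1025, 48);  1025² − 456·48² = 1 ✓

1025 48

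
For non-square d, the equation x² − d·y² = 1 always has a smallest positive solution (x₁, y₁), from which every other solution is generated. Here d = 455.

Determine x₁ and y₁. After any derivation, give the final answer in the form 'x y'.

64 3

[21; 3,42] for √455; ℓ=2 ⇒ convergent index 1
k=0  a_k=21  p_k/q_k = 21/1
k=1  a_k=3  p_k/q_k = 64/3
fundamental: x₁=64, y₁=3  (since 4096 − 455·9 = 1)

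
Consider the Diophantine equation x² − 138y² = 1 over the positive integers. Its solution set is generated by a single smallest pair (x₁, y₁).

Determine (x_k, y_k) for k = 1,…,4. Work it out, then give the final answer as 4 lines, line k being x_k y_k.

47 4
4417 376
415151 35340
39019777 3321584

[11; 1,2,1,22] for √138; ℓ=4 ⇒ convergent index 3
a_0=11:  p_0=11·1+0=11,  q_0=11·0+1=1
…
a_2=2:  p_2=2·12+11=35,  q_2=2·1+1=3
a_3=1:  p_3=1·35+12=47,  q_3=1·3+1=4
(x₁, y₁) = (47, 4);  47² − 138·4² = 1 ✓
k=2:  x_2 = 47·47+138·4·4 = 4417,  y_2 = 47·4+4·47 = 376
k=3:  x_3 = 47·4417+138·4·376 = 415151,  y_3 = 47·376+4·4417 = 35340
k=4:  x_4 = 47·415151+138·4·35340 = 39019777,  y_4 = 47·35340+4·415151 = 3321584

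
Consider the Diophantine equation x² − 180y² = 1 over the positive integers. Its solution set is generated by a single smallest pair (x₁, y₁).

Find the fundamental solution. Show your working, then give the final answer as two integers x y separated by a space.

161 12

d=180: √d = [13; 2,2,2,26] (ℓ=4, even), read p_3/q_3
k=0  a_k=13  p_k/q_k = 13/1
k=1  a_k=2  p_k/q_k = 27/2
k=2  a_k=2  p_k/q_k = 67/5
k=3  a_k=2  p_k/q_k = 161/12
fundamental: x₁=161, y₁=12  (since 25921 − 180·144 = 1)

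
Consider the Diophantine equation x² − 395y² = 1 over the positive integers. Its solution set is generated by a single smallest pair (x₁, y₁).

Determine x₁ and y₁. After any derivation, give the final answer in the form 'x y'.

[19; 1,6,1,38] for √395; ℓ=4 ⇒ convergent index 3
step 0: (19, 1)  from 19·(1,0) + (0,1)
step 1: (20, 1)  from 1·(19,1) + (1,0)
step 2: (139, 7)  from 6·(20,1) + (19,1)
step 3: (159, 8)  from 1·(139,7) + (20,1)
(x₁, y₁) = (159, 8);  159² − 395·8² = 1 ✓

159 8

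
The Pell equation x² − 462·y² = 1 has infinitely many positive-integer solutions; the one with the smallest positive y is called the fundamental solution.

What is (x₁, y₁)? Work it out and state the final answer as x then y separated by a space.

43 2

√462 = [21; 2,42, …], period ℓ=2 (even) → k=1
a_0=21:  p_0=21·1+0=21,  q_0=21·0+1=1
a_1=2:  p_1=2·21+1=43,  q_1=2·1+0=2
(x₁, y₁) = (43, 2);  43² − 462·2² = 1 ✓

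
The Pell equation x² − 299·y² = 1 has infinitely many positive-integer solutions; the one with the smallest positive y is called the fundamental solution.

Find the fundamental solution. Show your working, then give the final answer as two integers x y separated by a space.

415 24

√299 → a₀=17, period (3,2,3,34); ℓ=4 even so k=3
i=0: a=17 ⇒ p=17, q=1
…
i=2: a=2 ⇒ p=121, q=7
i=3: a=3 ⇒ p=415, q=24
→ (415, 24).  Check: 415²=172225, 299·24²=172224, difference 1.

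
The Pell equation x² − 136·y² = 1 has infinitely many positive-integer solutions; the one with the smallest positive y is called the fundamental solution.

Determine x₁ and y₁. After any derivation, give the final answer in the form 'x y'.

[11; 1,1,1,22] for √136; ℓ=4 ⇒ convergent index 3
step 0: (11, 1)  from 11·(1,0) + (0,1)
…
step 2: (23, 2)  from 1·(12,1) + (11,1)
step 3: (35, 3)  from 1·(23,2) + (12,1)
(x₁, y₁) = (35, 3);  35² − 136·3² = 1 ✓

35 3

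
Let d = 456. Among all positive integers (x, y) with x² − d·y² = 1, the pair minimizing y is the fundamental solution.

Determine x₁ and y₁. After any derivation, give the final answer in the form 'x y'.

1025 48

[21; 2,1,4,1,2,42] for √456; ℓ=6 ⇒ convergent index 5
a_0=21:  p_0=21·1+0=21,  q_0=21·0+1=1
…
a_2=1:  p_2=1·43+21=64,  q_2=1·2+1=3
…
a_4=1:  p_4=1·299+64=363,  q_4=1·14+3=17
a_5=2:  p_5=2·363+299=1025,  q_5=2·17+14=48
→ (1025, 48).  Check: 1025²=1050625, 456·48²=1050624, difference 1.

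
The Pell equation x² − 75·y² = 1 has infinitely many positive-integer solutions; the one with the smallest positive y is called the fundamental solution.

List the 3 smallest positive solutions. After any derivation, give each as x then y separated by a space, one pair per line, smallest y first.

26 3
1351 156
70226 8109

[8; 1,1,1,16] for √75; ℓ=4 ⇒ convergent index 3
k=0  a_k=8  p_k/q_k = 8/1
k=1  a_k=1  p_k/q_k = 9/1
k=2  a_k=1  p_k/q_k = 17/2
k=3  a_k=1  p_k/q_k = 26/3
fundamental: x₁=26, y₁=3  (since 676 − 75·9 = 1)
k=2:  x_2 = 26·26+75·3·3 = 1351,  y_2 = 26·3+3·26 = 156
k=3:  x_3 = 26·1351+75·3·156 = 70226,  y_3 = 26·156+3·1351 = 8109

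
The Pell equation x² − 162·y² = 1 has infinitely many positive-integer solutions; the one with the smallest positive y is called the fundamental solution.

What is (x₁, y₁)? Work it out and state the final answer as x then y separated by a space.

d=162: √d = [12; 1,2,1,2,12,2,1,2,1,24] (ℓ=10, even), read p_9/q_9
step 0: (12, 1)  from 12·(1,0) + (0,1)
step 1: (13, 1)  from 1·(12,1) + (1,0)
step 2: (38, 3)  from 2·(13,1) + (12,1)
step 3: (51, 4)  from 1·(38,3) + (13,1)
step 4: (140, 11)  from 2·(51,4) + (38,3)
step 5: (1731, 136)  from 12·(140,11) + (51,4)
step 6: (3602, 283)  from 2·(1731,136) + (140,11)
…
step 8: (14268, 1121)  from 2·(5333,419) + (3602,283)
step 9: (19601, 1540)  from 1·(14268,1121) + (5333,419)
(x₁, y₁) = (19601, 1540);  19601² − 162·1540² = 1 ✓

19601 1540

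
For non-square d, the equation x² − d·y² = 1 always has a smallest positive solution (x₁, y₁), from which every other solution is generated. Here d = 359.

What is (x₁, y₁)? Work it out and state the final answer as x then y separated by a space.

√359 → a₀=18, period (1,17,1,36); ℓ=4 even so k=3
a_0=18:  p_0=18·1+0=18,  q_0=18·0+1=1
…
a_2=17:  p_2=17·19+18=341,  q_2=17·1+1=18
a_3=1:  p_3=1·341+19=360,  q_3=1·18+1=19
fundamental: x₁=360, y₁=19  (since 129600 − 359·361 = 1)

360 19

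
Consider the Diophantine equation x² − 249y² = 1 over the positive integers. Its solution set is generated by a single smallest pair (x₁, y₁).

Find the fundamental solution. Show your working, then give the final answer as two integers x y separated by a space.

8553815 542076

[15; 1,3,1,1,5,…,3,1,30] for √249; ℓ=16 ⇒ convergent index 15
step 0: (15, 1)  from 15·(1,0) + (0,1)
…
step 2: (63, 4)  from 3·(16,1) + (15,1)
step 3: (79, 5)  from 1·(63,4) + (16,1)
…
step 14: (6669699, 422675)  from 3·(1884116,119401) + (1017351,64472)
step 15: (8553815, 542076)  from 1·(6669699,422675) + (1884116,119401)
→ (8553815, 542076).  Check: 8553815²=73167751054225, 249·542076²=73167751054224, difference 1.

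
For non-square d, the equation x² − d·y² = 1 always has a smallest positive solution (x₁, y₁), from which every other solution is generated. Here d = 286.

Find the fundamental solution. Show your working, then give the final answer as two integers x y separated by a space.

[16; 1,10,3,3,2,3,3,10,1,32] for √286; ℓ=10 ⇒ convergent index 9
i=0: a=16 ⇒ p=16, q=1
i=1: a=1 ⇒ p=17, q=1
i=2: a=10 ⇒ p=186, q=11
i=3: a=3 ⇒ p=575, q=34
i=4: a=3 ⇒ p=1911, q=113
i=5: a=2 ⇒ p=4397, q=260
…
i=7: a=3 ⇒ p=49703, q=2939
i=8: a=10 ⇒ p=512132, q=30283
i=9: a=1 ⇒ p=561835, q=33222
fundamental: x₁=561835, y₁=33222  (since 315658567225 − 286·1103701284 = 1)

561835 33222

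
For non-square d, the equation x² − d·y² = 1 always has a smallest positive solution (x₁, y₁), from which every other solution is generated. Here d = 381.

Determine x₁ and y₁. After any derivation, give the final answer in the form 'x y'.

1015 52

√381 = [19; 1,1,12,1,1,38, …], period ℓ=6 (even) → k=5
step 0: (19, 1)  from 19·(1,0) + (0,1)
step 1: (20, 1)  from 1·(19,1) + (1,0)
step 2: (39, 2)  from 1·(20,1) + (19,1)
…
step 4: (527, 27)  from 1·(488,25) + (39,2)
step 5: (1015, 52)  from 1·(527,27) + (488,25)
(x₁, y₁) = (1015, 52);  1015² − 381·52² = 1 ✓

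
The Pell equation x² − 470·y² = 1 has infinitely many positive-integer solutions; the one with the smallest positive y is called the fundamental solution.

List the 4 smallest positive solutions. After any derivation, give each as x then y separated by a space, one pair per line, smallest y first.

1691 78
5718961 263796
19341524411 892157994
65413029839041 3017278071912

d=470: √d = [21; 1,2,8,2,1,42] (ℓ=6, even), read p_5/q_5
k=0  a_k=21  p_k/q_k = 21/1
…
k=2  a_k=2  p_k/q_k = 65/3
…
k=4  a_k=2  p_k/q_k = 1149/53
k=5  a_k=1  p_k/q_k = 1691/78
fundamental: x₁=1691, y₁=78  (since 2859481 − 470·6084 = 1)
(1691+78√470)^2 = 5718961 + 263796√470
(1691+78√470)^3 = 19341524411 + 892157994√470
(1691+78√470)^4 = 65413029839041 + 3017278071912√470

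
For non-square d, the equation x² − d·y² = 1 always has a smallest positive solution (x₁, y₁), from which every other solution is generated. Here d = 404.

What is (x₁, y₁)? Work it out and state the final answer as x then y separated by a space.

201 10

√404 → a₀=20, period (10,40); ℓ=2 even so k=1
a_0=20:  p_0=20·1+0=20,  q_0=20·0+1=1
a_1=10:  p_1=10·20+1=201,  q_1=10·1+0=10
fundamental: x₁=201, y₁=10  (since 40401 − 404·100 = 1)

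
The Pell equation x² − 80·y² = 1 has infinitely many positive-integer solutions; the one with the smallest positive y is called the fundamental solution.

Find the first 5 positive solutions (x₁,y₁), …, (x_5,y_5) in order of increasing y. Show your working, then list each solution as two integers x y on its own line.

9 1
161 18
2889 323
51841 5796
930249 104005

√80 = [8; 1,16, …], period ℓ=2 (even) → k=1
step 0: (8, 1)  from 8·(1,0) + (0,1)
step 1: (9, 1)  from 1·(8,1) + (1,0)
(x₁, y₁) = (9, 1);  9² − 80·1² = 1 ✓
(x_2, y_2) = (9·9 + 80·1·1, 9·1 + 1·9) = (161, 18)
(x_3, y_3) = (9·161 + 80·1·18, 9·18 + 1·161) = (2889, 323)
(x_4, y_4) = (9·2889 + 80·1·323, 9·323 + 1·2889) = (51841, 5796)
(x_5, y_5) = (9·51841 + 80·1·5796, 9·5796 + 1·51841) = (930249, 104005)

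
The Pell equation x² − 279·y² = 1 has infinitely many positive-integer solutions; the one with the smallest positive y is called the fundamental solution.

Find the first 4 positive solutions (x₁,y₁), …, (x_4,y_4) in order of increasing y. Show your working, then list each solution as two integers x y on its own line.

1520 91
4620799 276640
14047227440 840985509
42703566796801 2556595670720

√279 = [16; 1,2,2,1,2,2,1,32, …], period ℓ=8 (even) → k=7
k=0  a_k=16  p_k/q_k = 16/1
…
k=4  a_k=1  p_k/q_k = 167/10
…
k=6  a_k=2  p_k/q_k = 1069/64
k=7  a_k=1  p_k/q_k = 1520/91
(x₁, y₁) = (1520, 91);  1520² − 279·91² = 1 ✓
(1520+91√279)^2 = 4620799 + 276640√279
(1520+91√279)^3 = 14047227440 + 840985509√279
(1520+91√279)^4 = 42703566796801 + 2556595670720√279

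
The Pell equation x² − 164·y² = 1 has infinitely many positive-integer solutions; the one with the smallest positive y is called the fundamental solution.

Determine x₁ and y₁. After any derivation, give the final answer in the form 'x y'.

√164 → a₀=12, period (1,4,6,4,1,24); ℓ=6 even so k=5
step 0: (12, 1)  from 12·(1,0) + (0,1)
step 1: (13, 1)  from 1·(12,1) + (1,0)
…
step 4: (1652, 129)  from 4·(397,31) + (64,5)
step 5: (2049, 160)  from 1·(1652,129) + (397,31)
fundamental: x₁=2049, y₁=160  (since 4198401 − 164·25600 = 1)

2049 160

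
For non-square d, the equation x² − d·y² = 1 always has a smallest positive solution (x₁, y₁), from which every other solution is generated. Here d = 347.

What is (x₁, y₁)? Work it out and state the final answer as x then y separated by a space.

[18; 1,1,1,2,4,…,1,1,36] for √347; ℓ=14 ⇒ convergent index 13
step 0: (18, 1)  from 18·(1,0) + (0,1)
step 1: (19, 1)  from 1·(18,1) + (1,0)
…
step 4: (149, 8)  from 2·(56,3) + (37,2)
step 5: (652, 35)  from 4·(149,8) + (56,3)
step 6: (801, 43)  from 1·(652,35) + (149,8)
…
step 9: (74549, 4002)  from 4·(15070,809) + (14269,766)
…
step 12: (402885, 21628)  from 1·(238717,12815) + (164168,8813)
step 13: (641602, 34443)  from 1·(402885,21628) + (238717,12815)
fundamental: x₁=641602, y₁=34443  (since 411653126404 − 347·1186320249 = 1)

641602 34443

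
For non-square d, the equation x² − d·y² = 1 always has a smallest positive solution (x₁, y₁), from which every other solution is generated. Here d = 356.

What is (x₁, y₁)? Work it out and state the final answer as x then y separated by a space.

500001 26500

√356 → a₀=18, period (1,6,1,1,2,…,6,1,36); ℓ=14 even so k=13
k=0  a_k=18  p_k/q_k = 18/1
…
k=7  a_k=8  p_k/q_k = 8717/462
k=8  a_k=1  p_k/q_k = 9717/515
…
k=10  a_k=1  p_k/q_k = 37868/2007
…
k=12  a_k=6  p_k/q_k = 433982/23001
k=13  a_k=1  p_k/q_k = 500001/26500
fundamental: x₁=500001, y₁=26500  (since 250001000001 − 356·702250000 = 1)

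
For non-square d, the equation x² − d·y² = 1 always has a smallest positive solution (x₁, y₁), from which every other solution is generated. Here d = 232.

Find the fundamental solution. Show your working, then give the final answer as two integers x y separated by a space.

d=232: √d = [15; 4,3,7,3,4,30] (ℓ=6, even), read p_5/q_5
step 0: (15, 1)  from 15·(1,0) + (0,1)
…
step 2: (198, 13)  from 3·(61,4) + (15,1)
…
step 4: (4539, 298)  from 3·(1447,95) + (198,13)
step 5: (19603, 1287)  from 4·(4539,298) + (1447,95)
(x₁, y₁) = (19603, 1287);  19603² − 232·1287² = 1 ✓

19603 1287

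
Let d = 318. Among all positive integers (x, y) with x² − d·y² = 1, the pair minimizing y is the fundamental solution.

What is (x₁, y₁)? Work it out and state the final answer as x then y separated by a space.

107 6

[17; 1,4,1,34] for √318; ℓ=4 ⇒ convergent index 3
i=0: a=17 ⇒ p=17, q=1
…
i=2: a=4 ⇒ p=89, q=5
i=3: a=1 ⇒ p=107, q=6
→ (107, 6).  Check: 107²=11449, 318·6²=11448, difference 1.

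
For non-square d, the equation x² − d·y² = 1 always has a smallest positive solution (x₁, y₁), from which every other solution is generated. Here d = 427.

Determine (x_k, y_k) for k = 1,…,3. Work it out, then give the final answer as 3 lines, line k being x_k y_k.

62 3
7687 372
953126 46125

√427 = [20; 1,1,1,40, …], period ℓ=4 (even) → k=3
step 0: (20, 1)  from 20·(1,0) + (0,1)
…
step 2: (41, 2)  from 1·(21,1) + (20,1)
step 3: (62, 3)  from 1·(41,2) + (21,1)
fundamental: x₁=62, y₁=3  (since 3844 − 427·9 = 1)
k=2:  x_2 = 62·62+427·3·3 = 7687,  y_2 = 62·3+3·62 = 372
k=3:  x_3 = 62·7687+427·3·372 = 953126,  y_3 = 62·372+3·7687 = 46125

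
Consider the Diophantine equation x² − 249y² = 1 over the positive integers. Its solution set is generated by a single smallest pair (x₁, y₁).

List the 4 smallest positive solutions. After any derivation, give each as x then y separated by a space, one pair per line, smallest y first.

[15; 1,3,1,1,5,…,3,1,30] for √249; ℓ=16 ⇒ convergent index 15
step 0: (15, 1)  from 15·(1,0) + (0,1)
…
step 2: (63, 4)  from 3·(16,1) + (15,1)
step 3: (79, 5)  from 1·(63,4) + (16,1)
step 4: (142, 9)  from 1·(79,5) + (63,4)
step 5: (789, 50)  from 5·(142,9) + (79,5)
step 6: (931, 59)  from 1·(789,50) + (142,9)
step 7: (3582, 227)  from 3·(931,59) + (789,50)
step 8: (36751, 2329)  from 10·(3582,227) + (931,59)
step 9: (113835, 7214)  from 3·(36751,2329) + (3582,227)
step 10: (150586, 9543)  from 1·(113835,7214) + (36751,2329)
…
step 12: (1017351, 64472)  from 1·(866765,54929) + (150586,9543)
step 13: (1884116, 119401)  from 1·(1017351,64472) + (866765,54929)
step 14: (6669699, 422675)  from 3·(1884116,119401) + (1017351,64472)
step 15: (8553815, 542076)  from 1·(6669699,422675) + (1884116,119401)
(x₁, y₁) = (8553815, 542076);  8553815² − 249·542076² = 1 ✓
(8553815+542076√249)^2 = 146335502108449 + 9273635639880√249
(8553815+542076√249)^3 = 2503453625935556812055 + 158649927281879742324√249
(8553815+542076√249)^4 = 42828158354663763449114371201 + 2714124255465295062538692240√249

8553815 542076
146335502108449 9273635639880
2503453625935556812055 158649927281879742324
42828158354663763449114371201 2714124255465295062538692240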